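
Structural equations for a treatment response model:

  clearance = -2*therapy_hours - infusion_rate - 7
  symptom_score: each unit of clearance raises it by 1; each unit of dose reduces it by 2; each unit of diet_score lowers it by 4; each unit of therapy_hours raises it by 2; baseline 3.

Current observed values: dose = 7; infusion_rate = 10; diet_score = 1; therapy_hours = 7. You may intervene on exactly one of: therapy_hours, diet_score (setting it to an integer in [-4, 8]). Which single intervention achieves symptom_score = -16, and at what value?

Intervening on therapy_hours: the paths from therapy_hours to symptom_score cancel (net effect zero), leaving symptom_score = -32; -16 is unreachable this way.
Intervening on diet_score: with other inputs at their observed values, symptom_score = -4*diet_score - 28. Solving for -16 gives diet_score = -3, within [-4, 8].

set diet_score = -3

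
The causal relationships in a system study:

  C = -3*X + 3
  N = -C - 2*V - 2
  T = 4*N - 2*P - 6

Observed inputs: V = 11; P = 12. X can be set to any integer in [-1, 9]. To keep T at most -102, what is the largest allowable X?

Substituting into the N equation gives N = 3*X - 27.
T becomes 12*X - 138.
Require 12*X - 138 ≤ -102, so X ≤ 3.
The largest integer in [-1, 9] satisfying this is 3.

X = 3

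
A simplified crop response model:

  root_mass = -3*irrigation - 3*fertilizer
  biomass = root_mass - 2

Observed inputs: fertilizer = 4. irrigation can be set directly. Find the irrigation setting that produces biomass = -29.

irrigation = 5

Substituting into the root_mass equation gives root_mass = -3*irrigation - 12.
This gives biomass = -3*irrigation - 14.
Solve -3*irrigation - 14 = -29: irrigation = (-29 + 14) / -3 = 5.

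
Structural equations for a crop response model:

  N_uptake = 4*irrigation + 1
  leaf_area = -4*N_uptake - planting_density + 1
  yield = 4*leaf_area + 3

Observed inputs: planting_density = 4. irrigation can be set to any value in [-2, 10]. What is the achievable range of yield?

Substituting into the leaf_area equation gives leaf_area = -16*irrigation - 7.
This gives yield = -64*irrigation - 25.
Linear in irrigation, so extremes are at the endpoints: irrigation = -2 gives yield = 103; irrigation = 10 gives yield = -665.

-665 to 103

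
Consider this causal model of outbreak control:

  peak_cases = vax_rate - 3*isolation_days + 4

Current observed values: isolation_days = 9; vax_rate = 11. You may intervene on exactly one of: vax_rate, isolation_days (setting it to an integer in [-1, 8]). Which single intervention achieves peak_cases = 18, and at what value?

Intervening on vax_rate: peak_cases = vax_rate - 23. Reaching 18 requires vax_rate = 41, outside [-1, 8].
Intervening on isolation_days: with other inputs at their observed values, peak_cases = -3*isolation_days + 15. Solving for 18 gives isolation_days = -1, within [-1, 8].

set isolation_days = -1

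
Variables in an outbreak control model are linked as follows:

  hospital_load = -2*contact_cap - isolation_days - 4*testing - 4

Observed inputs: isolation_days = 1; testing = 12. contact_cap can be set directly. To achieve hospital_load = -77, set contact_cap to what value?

Substituting into the hospital_load equation gives hospital_load = -2*contact_cap - 53.
Solve -2*contact_cap - 53 = -77: contact_cap = (-77 + 53) / -2 = 12.

contact_cap = 12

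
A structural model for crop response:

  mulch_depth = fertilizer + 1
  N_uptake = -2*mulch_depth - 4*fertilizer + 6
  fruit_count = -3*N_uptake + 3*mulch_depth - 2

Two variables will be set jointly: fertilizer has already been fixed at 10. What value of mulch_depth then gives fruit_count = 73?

With fertilizer held at 10:
Intervening on mulch_depth fixes its value directly, overriding its dependence on fertilizer.
Substituting into the N_uptake equation gives N_uptake = -2*mulch_depth - 34.
Substituting into the fruit_count equation gives fruit_count = 9*mulch_depth + 100.
Solve 9*mulch_depth + 100 = 73: mulch_depth = (73 - 100) / 9 = -3.

mulch_depth = -3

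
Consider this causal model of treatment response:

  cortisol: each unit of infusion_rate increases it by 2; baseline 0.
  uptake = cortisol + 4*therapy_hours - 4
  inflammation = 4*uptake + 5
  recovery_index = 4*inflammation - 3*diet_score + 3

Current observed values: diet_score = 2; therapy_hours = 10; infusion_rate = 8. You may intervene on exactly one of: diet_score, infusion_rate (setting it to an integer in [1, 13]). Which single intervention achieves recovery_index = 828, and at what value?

set diet_score = 9

Intervening on diet_score: with other inputs at their observed values, recovery_index = -3*diet_score + 855. Solving for 828 gives diet_score = 9, within [1, 13].
Intervening on infusion_rate: recovery_index = 32*infusion_rate + 593. Reaching 828 requires infusion_rate = 235/32, not an integer.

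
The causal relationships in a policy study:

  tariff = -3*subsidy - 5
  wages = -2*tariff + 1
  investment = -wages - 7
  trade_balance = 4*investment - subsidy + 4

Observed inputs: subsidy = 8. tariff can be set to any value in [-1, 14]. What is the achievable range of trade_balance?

-44 to 76

Intervening on tariff fixes its value directly, overriding its dependence on subsidy.
Substituting into the investment equation gives investment = 2*tariff - 8.
This gives trade_balance = 8*tariff - 36.
Linear in tariff, so extremes are at the endpoints: tariff = -1 gives trade_balance = -44; tariff = 14 gives trade_balance = 76.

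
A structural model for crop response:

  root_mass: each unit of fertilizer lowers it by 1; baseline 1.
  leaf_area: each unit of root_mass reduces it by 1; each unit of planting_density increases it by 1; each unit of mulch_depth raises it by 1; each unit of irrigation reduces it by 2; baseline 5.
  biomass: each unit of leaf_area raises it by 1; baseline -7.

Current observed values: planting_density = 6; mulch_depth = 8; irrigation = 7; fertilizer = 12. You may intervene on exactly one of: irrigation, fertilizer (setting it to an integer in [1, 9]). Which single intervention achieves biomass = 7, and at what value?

Intervening on irrigation: with other inputs at their observed values, biomass = -2*irrigation + 23. Solving for 7 gives irrigation = 8, within [1, 9].
Intervening on fertilizer: biomass = fertilizer - 3. Reaching 7 requires fertilizer = 10, outside [1, 9].

set irrigation = 8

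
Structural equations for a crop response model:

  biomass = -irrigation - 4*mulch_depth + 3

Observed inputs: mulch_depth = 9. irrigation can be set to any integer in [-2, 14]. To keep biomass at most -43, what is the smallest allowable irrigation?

Substituting into the biomass equation gives biomass = -irrigation - 33.
Require -irrigation - 33 ≤ -43, so irrigation ≥ 10.
The smallest integer in [-2, 14] satisfying this is 10.

irrigation = 10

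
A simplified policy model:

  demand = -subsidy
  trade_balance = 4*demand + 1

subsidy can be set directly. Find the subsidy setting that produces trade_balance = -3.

subsidy = 1

Substituting into the trade_balance equation gives trade_balance = -4*subsidy + 1.
Solve -4*subsidy + 1 = -3: subsidy = (-3 - 1) / -4 = 1.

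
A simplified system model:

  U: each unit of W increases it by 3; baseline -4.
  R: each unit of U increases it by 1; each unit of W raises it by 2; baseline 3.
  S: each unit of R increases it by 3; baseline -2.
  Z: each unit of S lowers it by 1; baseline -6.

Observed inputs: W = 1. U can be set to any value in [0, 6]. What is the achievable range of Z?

-37 to -19

Intervening on U fixes its value directly, overriding its dependence on W.
Substituting into the R equation gives R = U + 5.
This gives S = 3*U + 13.
Substituting into the Z equation gives Z = -3*U - 19.
Linear in U, so extremes are at the endpoints: U = 0 gives Z = -19; U = 6 gives Z = -37.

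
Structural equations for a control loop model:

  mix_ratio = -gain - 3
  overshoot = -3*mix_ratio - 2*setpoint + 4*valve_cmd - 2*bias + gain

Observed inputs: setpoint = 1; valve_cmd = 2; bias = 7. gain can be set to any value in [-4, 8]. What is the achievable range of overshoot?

-15 to 33

Substituting into the overshoot equation gives overshoot = 4*gain + 1.
Linear in gain, so extremes are at the endpoints: gain = -4 gives overshoot = -15; gain = 8 gives overshoot = 33.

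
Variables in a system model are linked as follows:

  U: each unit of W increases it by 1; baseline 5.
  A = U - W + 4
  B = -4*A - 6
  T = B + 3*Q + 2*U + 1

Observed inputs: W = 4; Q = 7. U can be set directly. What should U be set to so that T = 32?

Intervening on U fixes its value directly, overriding its dependence on W.
Substituting into the A equation gives A = U.
B becomes -4*U - 6.
Substituting into the T equation gives T = -2*U + 16.
Solve -2*U + 16 = 32: U = (32 - 16) / -2 = -8.

U = -8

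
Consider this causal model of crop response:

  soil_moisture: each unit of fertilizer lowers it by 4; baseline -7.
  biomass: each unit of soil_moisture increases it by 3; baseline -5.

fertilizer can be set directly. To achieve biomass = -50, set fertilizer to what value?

Substituting into the biomass equation gives biomass = -12*fertilizer - 26.
Solve -12*fertilizer - 26 = -50: fertilizer = (-50 + 26) / -12 = 2.

fertilizer = 2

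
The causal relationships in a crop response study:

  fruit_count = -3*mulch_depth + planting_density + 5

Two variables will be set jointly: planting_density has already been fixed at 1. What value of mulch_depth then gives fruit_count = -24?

mulch_depth = 10

With planting_density held at 1:
Substituting into the fruit_count equation gives fruit_count = -3*mulch_depth + 6.
Solve -3*mulch_depth + 6 = -24: mulch_depth = (-24 - 6) / -3 = 10.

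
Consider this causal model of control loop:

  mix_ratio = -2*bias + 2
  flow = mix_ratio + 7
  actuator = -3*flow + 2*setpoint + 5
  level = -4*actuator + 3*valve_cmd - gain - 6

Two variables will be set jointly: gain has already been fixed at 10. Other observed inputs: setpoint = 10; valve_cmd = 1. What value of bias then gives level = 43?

bias = -2

With gain held at 10:
Substituting into the flow equation gives flow = -2*bias + 9.
This gives actuator = 6*bias - 2.
Substituting into the level equation gives level = -24*bias - 5.
Solve -24*bias - 5 = 43: bias = (43 + 5) / -24 = -2.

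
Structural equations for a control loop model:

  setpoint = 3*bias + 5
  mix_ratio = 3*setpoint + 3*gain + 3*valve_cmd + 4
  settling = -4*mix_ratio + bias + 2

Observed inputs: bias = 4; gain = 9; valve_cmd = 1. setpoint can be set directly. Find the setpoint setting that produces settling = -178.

Intervening on setpoint fixes its value directly, overriding its dependence on bias.
Substituting into the mix_ratio equation gives mix_ratio = 3*setpoint + 34.
This gives settling = -12*setpoint - 130.
Solve -12*setpoint - 130 = -178: setpoint = (-178 + 130) / -12 = 4.

setpoint = 4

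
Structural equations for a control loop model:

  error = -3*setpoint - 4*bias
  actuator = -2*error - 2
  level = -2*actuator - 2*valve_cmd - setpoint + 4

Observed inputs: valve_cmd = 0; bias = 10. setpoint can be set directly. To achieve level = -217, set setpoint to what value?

setpoint = 5

Substituting into the error equation gives error = -3*setpoint - 40.
So actuator = 6*setpoint + 78.
Substituting into the level equation gives level = -13*setpoint - 152.
Solve -13*setpoint - 152 = -217: setpoint = (-217 + 152) / -13 = 5.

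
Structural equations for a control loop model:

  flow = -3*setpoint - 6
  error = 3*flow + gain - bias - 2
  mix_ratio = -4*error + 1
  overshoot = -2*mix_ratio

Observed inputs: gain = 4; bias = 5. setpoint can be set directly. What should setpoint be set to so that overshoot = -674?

Substituting into the error equation gives error = -9*setpoint - 21.
So mix_ratio = 36*setpoint + 85.
Substituting into the overshoot equation gives overshoot = -72*setpoint - 170.
Solve -72*setpoint - 170 = -674: setpoint = (-674 + 170) / -72 = 7.

setpoint = 7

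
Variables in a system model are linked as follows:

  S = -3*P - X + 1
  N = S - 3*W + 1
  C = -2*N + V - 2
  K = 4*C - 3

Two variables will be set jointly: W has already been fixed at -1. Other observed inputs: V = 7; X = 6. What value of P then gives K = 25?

With W held at -1:
Substituting into the S equation gives S = -3*P - 5.
So N = -3*P - 1.
So C = 6*P + 7.
Substituting into the K equation gives K = 24*P + 25.
Solve 24*P + 25 = 25: P = (25 - 25) / 24 = 0.

P = 0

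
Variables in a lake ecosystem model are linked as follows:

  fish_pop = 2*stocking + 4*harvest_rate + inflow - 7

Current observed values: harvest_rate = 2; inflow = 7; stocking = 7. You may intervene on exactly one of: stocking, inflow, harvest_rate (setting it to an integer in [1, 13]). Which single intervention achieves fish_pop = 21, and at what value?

Intervening on stocking: fish_pop = 2*stocking + 8. Reaching 21 requires stocking = 13/2, not an integer.
Intervening on inflow: with other inputs at their observed values, fish_pop = inflow + 15. Solving for 21 gives inflow = 6, within [1, 13].
Intervening on harvest_rate: fish_pop = 4*harvest_rate + 14. Reaching 21 requires harvest_rate = 7/4, not an integer.

set inflow = 6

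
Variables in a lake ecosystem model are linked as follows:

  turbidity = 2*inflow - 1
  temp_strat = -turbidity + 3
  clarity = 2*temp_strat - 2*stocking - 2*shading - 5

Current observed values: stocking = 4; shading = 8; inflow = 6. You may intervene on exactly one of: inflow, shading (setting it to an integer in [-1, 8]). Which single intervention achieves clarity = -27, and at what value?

Intervening on inflow: clarity = -4*inflow - 21. Reaching -27 requires inflow = 3/2, not an integer.
Intervening on shading: with other inputs at their observed values, clarity = -2*shading - 29. Solving for -27 gives shading = -1, within [-1, 8].

set shading = -1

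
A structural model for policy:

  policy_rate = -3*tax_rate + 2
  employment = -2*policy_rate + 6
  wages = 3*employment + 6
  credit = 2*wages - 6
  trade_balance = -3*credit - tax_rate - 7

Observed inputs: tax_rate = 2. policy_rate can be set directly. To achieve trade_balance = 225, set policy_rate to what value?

Intervening on policy_rate fixes its value directly, overriding its dependence on tax_rate.
Substituting into the wages equation gives wages = -6*policy_rate + 24.
This gives credit = -12*policy_rate + 42.
Substituting into the trade_balance equation gives trade_balance = 36*policy_rate - 135.
Solve 36*policy_rate - 135 = 225: policy_rate = (225 + 135) / 36 = 10.

policy_rate = 10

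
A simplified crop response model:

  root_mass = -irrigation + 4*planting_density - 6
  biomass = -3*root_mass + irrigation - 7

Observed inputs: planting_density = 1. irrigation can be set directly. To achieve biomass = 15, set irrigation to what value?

irrigation = 4

Substituting into the root_mass equation gives root_mass = -irrigation - 2.
This gives biomass = 4*irrigation - 1.
Solve 4*irrigation - 1 = 15: irrigation = (15 + 1) / 4 = 4.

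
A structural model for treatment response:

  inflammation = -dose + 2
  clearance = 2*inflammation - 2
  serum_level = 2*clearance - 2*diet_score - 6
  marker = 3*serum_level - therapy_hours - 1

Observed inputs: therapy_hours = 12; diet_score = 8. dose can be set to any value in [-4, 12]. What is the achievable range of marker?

Substituting into the clearance equation gives clearance = -2*dose + 2.
So serum_level = -4*dose - 18.
This gives marker = -12*dose - 67.
Linear in dose, so extremes are at the endpoints: dose = -4 gives marker = -19; dose = 12 gives marker = -211.

-211 to -19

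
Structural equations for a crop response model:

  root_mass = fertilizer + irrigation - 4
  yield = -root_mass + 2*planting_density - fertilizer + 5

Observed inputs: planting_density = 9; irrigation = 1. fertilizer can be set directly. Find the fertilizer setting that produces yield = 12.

fertilizer = 7

Substituting into the root_mass equation gives root_mass = fertilizer - 3.
Substituting into the yield equation gives yield = -2*fertilizer + 26.
Solve -2*fertilizer + 26 = 12: fertilizer = (12 - 26) / -2 = 7.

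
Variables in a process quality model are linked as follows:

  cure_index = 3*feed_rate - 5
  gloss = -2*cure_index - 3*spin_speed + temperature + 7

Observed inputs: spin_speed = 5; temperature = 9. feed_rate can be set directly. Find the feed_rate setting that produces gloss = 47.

Substituting into the gloss equation gives gloss = -6*feed_rate + 11.
Solve -6*feed_rate + 11 = 47: feed_rate = (47 - 11) / -6 = -6.

feed_rate = -6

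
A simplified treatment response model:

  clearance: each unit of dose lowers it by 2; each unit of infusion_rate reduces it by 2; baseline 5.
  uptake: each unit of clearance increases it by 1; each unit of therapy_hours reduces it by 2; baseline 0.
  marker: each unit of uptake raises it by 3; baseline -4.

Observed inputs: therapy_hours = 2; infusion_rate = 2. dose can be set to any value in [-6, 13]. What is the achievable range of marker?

Substituting into the clearance equation gives clearance = -2*dose + 1.
Substituting into the uptake equation gives uptake = -2*dose - 3.
This gives marker = -6*dose - 13.
Linear in dose, so extremes are at the endpoints: dose = -6 gives marker = 23; dose = 13 gives marker = -91.

-91 to 23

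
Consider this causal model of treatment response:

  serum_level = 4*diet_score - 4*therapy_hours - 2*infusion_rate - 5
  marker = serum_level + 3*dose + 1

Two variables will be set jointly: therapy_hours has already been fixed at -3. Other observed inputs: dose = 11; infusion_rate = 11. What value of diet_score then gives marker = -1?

diet_score = -5

With therapy_hours held at -3:
Substituting into the serum_level equation gives serum_level = 4*diet_score - 15.
Substituting into the marker equation gives marker = 4*diet_score + 19.
Solve 4*diet_score + 19 = -1: diet_score = (-1 - 19) / 4 = -5.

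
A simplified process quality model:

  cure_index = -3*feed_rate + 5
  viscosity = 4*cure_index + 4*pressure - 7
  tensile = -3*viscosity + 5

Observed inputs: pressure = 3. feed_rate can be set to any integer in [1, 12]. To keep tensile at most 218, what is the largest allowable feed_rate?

Substituting into the viscosity equation gives viscosity = -12*feed_rate + 25.
tensile becomes 36*feed_rate - 70.
Require 36*feed_rate - 70 ≤ 218, so feed_rate ≤ 8.
The largest integer in [1, 12] satisfying this is 8.

feed_rate = 8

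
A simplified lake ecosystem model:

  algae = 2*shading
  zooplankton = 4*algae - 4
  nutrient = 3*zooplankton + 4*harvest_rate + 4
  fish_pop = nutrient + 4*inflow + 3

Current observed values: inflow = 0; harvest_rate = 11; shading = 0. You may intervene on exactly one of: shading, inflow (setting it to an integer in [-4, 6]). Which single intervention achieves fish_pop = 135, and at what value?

set shading = 4

Intervening on shading: with other inputs at their observed values, fish_pop = 24*shading + 39. Solving for 135 gives shading = 4, within [-4, 6].
Intervening on inflow: fish_pop = 4*inflow + 39. Reaching 135 requires inflow = 24, outside [-4, 6].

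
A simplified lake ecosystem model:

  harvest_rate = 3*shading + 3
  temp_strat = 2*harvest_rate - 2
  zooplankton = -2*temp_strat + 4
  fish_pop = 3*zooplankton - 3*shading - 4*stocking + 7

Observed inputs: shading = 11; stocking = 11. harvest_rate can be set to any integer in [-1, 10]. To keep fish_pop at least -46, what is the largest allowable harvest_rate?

harvest_rate = 0

Intervening on harvest_rate fixes its value directly, overriding its dependence on shading.
Substituting into the zooplankton equation gives zooplankton = -4*harvest_rate + 8.
This gives fish_pop = -12*harvest_rate - 46.
Require -12*harvest_rate - 46 ≥ -46, so harvest_rate ≤ 0.
The largest integer in [-1, 10] satisfying this is 0.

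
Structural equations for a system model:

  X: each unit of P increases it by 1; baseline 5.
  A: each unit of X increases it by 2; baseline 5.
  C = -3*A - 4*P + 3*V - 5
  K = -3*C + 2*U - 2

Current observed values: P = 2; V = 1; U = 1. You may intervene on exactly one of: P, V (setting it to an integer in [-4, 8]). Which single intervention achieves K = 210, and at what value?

Intervening on P: K = 30*P + 141. Reaching 210 requires P = 23/10, not an integer.
Intervening on V: with other inputs at their observed values, K = -9*V + 210. Solving for 210 gives V = 0, within [-4, 8].

set V = 0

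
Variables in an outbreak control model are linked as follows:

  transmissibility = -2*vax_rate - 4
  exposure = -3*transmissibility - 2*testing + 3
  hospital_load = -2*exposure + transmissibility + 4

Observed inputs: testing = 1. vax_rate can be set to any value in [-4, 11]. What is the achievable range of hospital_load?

-180 to 30

Substituting into the exposure equation gives exposure = 6*vax_rate + 13.
Substituting into the hospital_load equation gives hospital_load = -14*vax_rate - 26.
Linear in vax_rate, so extremes are at the endpoints: vax_rate = -4 gives hospital_load = 30; vax_rate = 11 gives hospital_load = -180.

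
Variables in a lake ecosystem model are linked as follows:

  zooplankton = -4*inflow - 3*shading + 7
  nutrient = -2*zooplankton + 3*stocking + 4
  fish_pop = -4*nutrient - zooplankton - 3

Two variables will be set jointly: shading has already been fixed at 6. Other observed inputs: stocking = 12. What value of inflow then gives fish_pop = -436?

inflow = 7

With shading held at 6:
Substituting into the zooplankton equation gives zooplankton = -4*inflow - 11.
Substituting into the nutrient equation gives nutrient = 8*inflow + 62.
Substituting into the fish_pop equation gives fish_pop = -28*inflow - 240.
Solve -28*inflow - 240 = -436: inflow = (-436 + 240) / -28 = 7.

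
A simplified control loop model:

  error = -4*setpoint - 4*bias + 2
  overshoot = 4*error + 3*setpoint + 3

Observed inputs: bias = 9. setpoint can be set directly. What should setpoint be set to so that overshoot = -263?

setpoint = 10

Substituting into the error equation gives error = -4*setpoint - 34.
Substituting into the overshoot equation gives overshoot = -13*setpoint - 133.
Solve -13*setpoint - 133 = -263: setpoint = (-263 + 133) / -13 = 10.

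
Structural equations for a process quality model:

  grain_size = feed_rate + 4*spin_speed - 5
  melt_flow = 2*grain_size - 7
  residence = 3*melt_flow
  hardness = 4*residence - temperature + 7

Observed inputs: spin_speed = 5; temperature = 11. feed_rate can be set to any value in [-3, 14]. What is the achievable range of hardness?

Substituting into the grain_size equation gives grain_size = feed_rate + 15.
Substituting into the melt_flow equation gives melt_flow = 2*feed_rate + 23.
Substituting into the residence equation gives residence = 6*feed_rate + 69.
hardness becomes 24*feed_rate + 272.
Linear in feed_rate, so extremes are at the endpoints: feed_rate = -3 gives hardness = 200; feed_rate = 14 gives hardness = 608.

200 to 608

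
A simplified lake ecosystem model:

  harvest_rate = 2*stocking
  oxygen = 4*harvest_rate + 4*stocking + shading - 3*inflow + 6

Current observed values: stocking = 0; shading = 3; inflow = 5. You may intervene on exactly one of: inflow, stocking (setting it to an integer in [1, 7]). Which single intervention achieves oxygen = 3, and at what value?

Intervening on inflow: with other inputs at their observed values, oxygen = -3*inflow + 9. Solving for 3 gives inflow = 2, within [1, 7].
Intervening on stocking: oxygen = 12*stocking - 6. Reaching 3 requires stocking = 3/4, not an integer.

set inflow = 2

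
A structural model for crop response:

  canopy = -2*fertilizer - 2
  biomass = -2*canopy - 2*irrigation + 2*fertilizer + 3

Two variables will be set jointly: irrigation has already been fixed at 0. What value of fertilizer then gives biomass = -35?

With irrigation held at 0:
Substituting into the biomass equation gives biomass = 6*fertilizer + 7.
Solve 6*fertilizer + 7 = -35: fertilizer = (-35 - 7) / 6 = -7.

fertilizer = -7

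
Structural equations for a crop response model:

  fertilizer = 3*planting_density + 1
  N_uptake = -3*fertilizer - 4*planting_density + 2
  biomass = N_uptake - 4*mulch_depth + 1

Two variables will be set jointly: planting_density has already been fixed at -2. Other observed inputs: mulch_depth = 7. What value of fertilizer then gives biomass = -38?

fertilizer = 7

With planting_density held at -2:
Intervening on fertilizer fixes its value directly, overriding its dependence on planting_density.
Substituting into the N_uptake equation gives N_uptake = -3*fertilizer + 10.
Substituting into the biomass equation gives biomass = -3*fertilizer - 17.
Solve -3*fertilizer - 17 = -38: fertilizer = (-38 + 17) / -3 = 7.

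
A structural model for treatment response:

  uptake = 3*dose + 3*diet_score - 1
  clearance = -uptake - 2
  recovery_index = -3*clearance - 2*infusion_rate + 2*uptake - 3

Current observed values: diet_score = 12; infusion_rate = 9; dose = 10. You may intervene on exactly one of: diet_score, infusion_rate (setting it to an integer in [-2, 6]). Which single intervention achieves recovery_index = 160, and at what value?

set diet_score = 2

Intervening on diet_score: with other inputs at their observed values, recovery_index = 15*diet_score + 130. Solving for 160 gives diet_score = 2, within [-2, 6].
Intervening on infusion_rate: recovery_index = -2*infusion_rate + 328. Reaching 160 requires infusion_rate = 84, outside [-2, 6].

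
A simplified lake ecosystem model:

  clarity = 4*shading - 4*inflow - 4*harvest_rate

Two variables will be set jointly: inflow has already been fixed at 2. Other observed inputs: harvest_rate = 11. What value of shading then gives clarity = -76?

shading = -6

With inflow held at 2:
Substituting into the clarity equation gives clarity = 4*shading - 52.
Solve 4*shading - 52 = -76: shading = (-76 + 52) / 4 = -6.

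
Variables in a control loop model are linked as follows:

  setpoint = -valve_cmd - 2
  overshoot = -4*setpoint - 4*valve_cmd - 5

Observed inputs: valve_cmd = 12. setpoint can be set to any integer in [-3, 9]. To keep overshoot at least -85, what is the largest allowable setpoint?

Intervening on setpoint fixes its value directly, overriding its dependence on valve_cmd.
Substituting into the overshoot equation gives overshoot = -4*setpoint - 53.
Require -4*setpoint - 53 ≥ -85, so setpoint ≤ 8.
The largest integer in [-3, 9] satisfying this is 8.

setpoint = 8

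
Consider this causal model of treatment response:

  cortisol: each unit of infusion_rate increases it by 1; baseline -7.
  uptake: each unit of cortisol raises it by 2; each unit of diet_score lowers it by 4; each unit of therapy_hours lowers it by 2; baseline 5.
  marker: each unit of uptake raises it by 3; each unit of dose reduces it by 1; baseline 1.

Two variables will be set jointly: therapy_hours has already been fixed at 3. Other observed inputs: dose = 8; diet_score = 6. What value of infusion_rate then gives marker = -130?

infusion_rate = -1

With therapy_hours held at 3:
Substituting into the uptake equation gives uptake = 2*infusion_rate - 39.
Substituting into the marker equation gives marker = 6*infusion_rate - 124.
Solve 6*infusion_rate - 124 = -130: infusion_rate = (-130 + 124) / 6 = -1.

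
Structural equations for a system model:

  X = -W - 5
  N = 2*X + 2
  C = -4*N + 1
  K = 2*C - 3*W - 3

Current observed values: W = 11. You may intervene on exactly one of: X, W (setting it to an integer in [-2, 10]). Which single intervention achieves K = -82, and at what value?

Intervening on X: with other inputs at their observed values, K = -16*X - 50. Solving for -82 gives X = 2, within [-2, 10].
Intervening on W: K = 13*W + 63. Reaching -82 requires W = -145/13, not an integer.

set X = 2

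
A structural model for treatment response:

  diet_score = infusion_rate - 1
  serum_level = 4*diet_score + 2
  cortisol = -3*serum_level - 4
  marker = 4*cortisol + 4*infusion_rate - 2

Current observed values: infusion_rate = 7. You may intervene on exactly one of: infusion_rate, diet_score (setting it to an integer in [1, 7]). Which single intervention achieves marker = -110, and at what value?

set diet_score = 2

Intervening on infusion_rate: marker = -44*infusion_rate + 6. Reaching -110 requires infusion_rate = 29/11, not an integer.
Intervening on diet_score: with other inputs at their observed values, marker = -48*diet_score - 14. Solving for -110 gives diet_score = 2, within [1, 7].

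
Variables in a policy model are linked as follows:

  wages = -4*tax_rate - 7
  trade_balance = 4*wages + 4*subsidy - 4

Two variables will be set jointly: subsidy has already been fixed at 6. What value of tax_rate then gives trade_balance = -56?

With subsidy held at 6:
Substituting into the trade_balance equation gives trade_balance = -16*tax_rate - 8.
Solve -16*tax_rate - 8 = -56: tax_rate = (-56 + 8) / -16 = 3.

tax_rate = 3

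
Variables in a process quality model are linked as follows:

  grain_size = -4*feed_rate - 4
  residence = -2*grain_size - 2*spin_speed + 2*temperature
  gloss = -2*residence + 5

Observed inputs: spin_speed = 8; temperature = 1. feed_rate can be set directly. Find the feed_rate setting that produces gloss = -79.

Substituting into the residence equation gives residence = 8*feed_rate - 6.
This gives gloss = -16*feed_rate + 17.
Solve -16*feed_rate + 17 = -79: feed_rate = (-79 - 17) / -16 = 6.

feed_rate = 6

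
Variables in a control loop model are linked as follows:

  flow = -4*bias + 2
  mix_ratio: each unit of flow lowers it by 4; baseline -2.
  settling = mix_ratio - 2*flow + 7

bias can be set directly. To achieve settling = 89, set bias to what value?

bias = 4

Substituting into the mix_ratio equation gives mix_ratio = 16*bias - 10.
Substituting into the settling equation gives settling = 24*bias - 7.
Solve 24*bias - 7 = 89: bias = (89 + 7) / 24 = 4.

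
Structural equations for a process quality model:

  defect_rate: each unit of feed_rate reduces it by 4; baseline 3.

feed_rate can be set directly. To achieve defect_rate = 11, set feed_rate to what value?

Solve -4*feed_rate + 3 = 11: feed_rate = (11 - 3) / -4 = -2.

feed_rate = -2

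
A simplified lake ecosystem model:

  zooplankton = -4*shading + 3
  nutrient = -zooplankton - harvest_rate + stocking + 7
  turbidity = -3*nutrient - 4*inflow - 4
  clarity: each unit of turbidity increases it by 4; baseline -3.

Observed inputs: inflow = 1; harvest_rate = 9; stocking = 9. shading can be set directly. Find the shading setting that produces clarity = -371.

Substituting into the nutrient equation gives nutrient = 4*shading + 4.
So turbidity = -12*shading - 20.
So clarity = -48*shading - 83.
Solve -48*shading - 83 = -371: shading = (-371 + 83) / -48 = 6.

shading = 6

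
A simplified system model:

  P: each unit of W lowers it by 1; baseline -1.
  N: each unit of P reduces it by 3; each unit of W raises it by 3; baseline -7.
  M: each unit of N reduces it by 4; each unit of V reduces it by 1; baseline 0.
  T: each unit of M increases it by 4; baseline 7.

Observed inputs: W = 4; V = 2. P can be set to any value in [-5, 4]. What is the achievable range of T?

Intervening on P fixes its value directly, overriding its dependence on W.
Substituting into the N equation gives N = -3*P + 5.
Substituting into the M equation gives M = 12*P - 22.
This gives T = 48*P - 81.
Linear in P, so extremes are at the endpoints: P = -5 gives T = -321; P = 4 gives T = 111.

-321 to 111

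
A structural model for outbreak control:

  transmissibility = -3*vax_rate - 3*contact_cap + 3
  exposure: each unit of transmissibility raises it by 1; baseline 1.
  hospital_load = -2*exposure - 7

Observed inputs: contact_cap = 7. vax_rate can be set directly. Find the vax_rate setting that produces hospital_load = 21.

Substituting into the transmissibility equation gives transmissibility = -3*vax_rate - 18.
This gives exposure = -3*vax_rate - 17.
So hospital_load = 6*vax_rate + 27.
Solve 6*vax_rate + 27 = 21: vax_rate = (21 - 27) / 6 = -1.

vax_rate = -1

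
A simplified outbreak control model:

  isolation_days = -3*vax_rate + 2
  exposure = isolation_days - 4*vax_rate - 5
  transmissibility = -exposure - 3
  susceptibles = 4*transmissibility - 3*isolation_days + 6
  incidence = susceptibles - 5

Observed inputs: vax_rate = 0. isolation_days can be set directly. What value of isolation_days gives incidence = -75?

Intervening on isolation_days fixes its value directly, overriding its dependence on vax_rate.
Substituting into the exposure equation gives exposure = isolation_days - 5.
This gives transmissibility = -isolation_days + 2.
susceptibles becomes -7*isolation_days + 14.
incidence becomes -7*isolation_days + 9.
Solve -7*isolation_days + 9 = -75: isolation_days = (-75 - 9) / -7 = 12.

isolation_days = 12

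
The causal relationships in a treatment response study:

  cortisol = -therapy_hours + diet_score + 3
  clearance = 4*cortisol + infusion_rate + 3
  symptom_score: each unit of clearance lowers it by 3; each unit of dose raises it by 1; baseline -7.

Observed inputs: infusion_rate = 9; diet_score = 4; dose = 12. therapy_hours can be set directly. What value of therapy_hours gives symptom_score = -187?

Substituting into the cortisol equation gives cortisol = -therapy_hours + 7.
This gives clearance = -4*therapy_hours + 40.
This gives symptom_score = 12*therapy_hours - 115.
Solve 12*therapy_hours - 115 = -187: therapy_hours = (-187 + 115) / 12 = -6.

therapy_hours = -6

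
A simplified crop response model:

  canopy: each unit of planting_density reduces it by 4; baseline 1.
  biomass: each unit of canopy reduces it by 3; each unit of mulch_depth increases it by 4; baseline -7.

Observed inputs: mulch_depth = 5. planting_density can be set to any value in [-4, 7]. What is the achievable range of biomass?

Substituting into the biomass equation gives biomass = 12*planting_density + 10.
Linear in planting_density, so extremes are at the endpoints: planting_density = -4 gives biomass = -38; planting_density = 7 gives biomass = 94.

-38 to 94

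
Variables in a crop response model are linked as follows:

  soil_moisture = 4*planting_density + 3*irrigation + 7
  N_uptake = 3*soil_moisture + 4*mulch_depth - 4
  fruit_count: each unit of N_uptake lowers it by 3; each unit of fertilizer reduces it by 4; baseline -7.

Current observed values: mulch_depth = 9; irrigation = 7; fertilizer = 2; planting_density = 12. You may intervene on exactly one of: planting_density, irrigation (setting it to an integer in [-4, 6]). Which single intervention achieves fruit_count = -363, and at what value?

set planting_density = 0

Intervening on planting_density: with other inputs at their observed values, fruit_count = -36*planting_density - 363. Solving for -363 gives planting_density = 0, within [-4, 6].
Intervening on irrigation: fruit_count = -27*irrigation - 606. Reaching -363 requires irrigation = -9, outside [-4, 6].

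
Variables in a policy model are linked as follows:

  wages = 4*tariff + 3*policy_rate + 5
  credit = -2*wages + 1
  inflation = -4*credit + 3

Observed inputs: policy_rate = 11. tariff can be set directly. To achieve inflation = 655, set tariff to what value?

tariff = 11

Substituting into the wages equation gives wages = 4*tariff + 38.
This gives credit = -8*tariff - 75.
Substituting into the inflation equation gives inflation = 32*tariff + 303.
Solve 32*tariff + 303 = 655: tariff = (655 - 303) / 32 = 11.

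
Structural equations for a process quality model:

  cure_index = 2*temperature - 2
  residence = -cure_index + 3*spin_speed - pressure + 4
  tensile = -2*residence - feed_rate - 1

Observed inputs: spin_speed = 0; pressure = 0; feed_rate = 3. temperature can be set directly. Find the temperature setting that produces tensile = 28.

Substituting into the residence equation gives residence = -2*temperature + 6.
Substituting into the tensile equation gives tensile = 4*temperature - 16.
Solve 4*temperature - 16 = 28: temperature = (28 + 16) / 4 = 11.

temperature = 11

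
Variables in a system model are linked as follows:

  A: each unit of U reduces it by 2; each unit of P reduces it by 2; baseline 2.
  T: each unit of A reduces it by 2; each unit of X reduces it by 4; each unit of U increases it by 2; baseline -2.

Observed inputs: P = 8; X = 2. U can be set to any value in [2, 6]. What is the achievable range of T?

Substituting into the A equation gives A = -2*U - 14.
This gives T = 6*U + 18.
Linear in U, so extremes are at the endpoints: U = 2 gives T = 30; U = 6 gives T = 54.

30 to 54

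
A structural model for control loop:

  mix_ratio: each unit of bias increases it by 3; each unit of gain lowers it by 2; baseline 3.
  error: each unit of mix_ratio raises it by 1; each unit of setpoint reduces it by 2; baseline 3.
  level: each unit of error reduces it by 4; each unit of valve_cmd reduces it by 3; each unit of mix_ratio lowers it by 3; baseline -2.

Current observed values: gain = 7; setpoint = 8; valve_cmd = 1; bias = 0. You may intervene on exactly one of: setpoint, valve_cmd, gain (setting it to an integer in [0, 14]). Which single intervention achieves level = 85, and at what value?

set valve_cmd = 14

Intervening on setpoint: level = 8*setpoint + 60. Reaching 85 requires setpoint = 25/8, not an integer.
Intervening on valve_cmd: with other inputs at their observed values, level = -3*valve_cmd + 127. Solving for 85 gives valve_cmd = 14, within [0, 14].
Intervening on gain: level = 14*gain + 26. Reaching 85 requires gain = 59/14, not an integer.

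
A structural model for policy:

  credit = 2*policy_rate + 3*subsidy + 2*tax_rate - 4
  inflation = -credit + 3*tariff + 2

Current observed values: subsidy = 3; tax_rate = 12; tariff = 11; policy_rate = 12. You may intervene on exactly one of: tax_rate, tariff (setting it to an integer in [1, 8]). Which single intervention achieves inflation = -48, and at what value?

set tariff = 1

Intervening on tax_rate: inflation = -2*tax_rate + 6. Reaching -48 requires tax_rate = 27, outside [1, 8].
Intervening on tariff: with other inputs at their observed values, inflation = 3*tariff - 51. Solving for -48 gives tariff = 1, within [1, 8].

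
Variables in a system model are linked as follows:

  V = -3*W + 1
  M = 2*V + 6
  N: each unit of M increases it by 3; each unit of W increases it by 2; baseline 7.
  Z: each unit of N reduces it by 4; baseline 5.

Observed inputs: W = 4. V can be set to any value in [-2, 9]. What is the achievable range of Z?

-343 to -79

Intervening on V fixes its value directly, overriding its dependence on W.
Substituting into the N equation gives N = 6*V + 33.
This gives Z = -24*V - 127.
Linear in V, so extremes are at the endpoints: V = -2 gives Z = -79; V = 9 gives Z = -343.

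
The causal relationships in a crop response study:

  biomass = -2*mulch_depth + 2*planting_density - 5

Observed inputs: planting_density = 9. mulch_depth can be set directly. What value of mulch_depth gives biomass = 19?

Substituting into the biomass equation gives biomass = -2*mulch_depth + 13.
Solve -2*mulch_depth + 13 = 19: mulch_depth = (19 - 13) / -2 = -3.

mulch_depth = -3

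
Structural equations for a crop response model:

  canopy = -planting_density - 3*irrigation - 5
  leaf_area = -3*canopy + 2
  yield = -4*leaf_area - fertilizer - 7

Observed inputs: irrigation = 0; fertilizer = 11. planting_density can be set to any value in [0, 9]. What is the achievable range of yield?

Substituting into the canopy equation gives canopy = -planting_density - 5.
Substituting into the leaf_area equation gives leaf_area = 3*planting_density + 17.
This gives yield = -12*planting_density - 86.
Linear in planting_density, so extremes are at the endpoints: planting_density = 0 gives yield = -86; planting_density = 9 gives yield = -194.

-194 to -86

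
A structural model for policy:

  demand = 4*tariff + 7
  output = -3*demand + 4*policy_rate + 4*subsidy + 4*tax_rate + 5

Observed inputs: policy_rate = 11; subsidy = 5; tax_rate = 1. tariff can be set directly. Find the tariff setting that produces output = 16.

tariff = 3

Substituting into the output equation gives output = -12*tariff + 52.
Solve -12*tariff + 52 = 16: tariff = (16 - 52) / -12 = 3.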